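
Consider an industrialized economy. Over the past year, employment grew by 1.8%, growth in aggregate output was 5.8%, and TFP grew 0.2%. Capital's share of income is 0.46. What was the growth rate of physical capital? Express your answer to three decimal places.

Labor's share = 1 − 0.46 = 0.54.
gY = gA + 0.54×1.8 + 0.46×g.
0.46×g = 5.8 − 0.2 − 0.972 = 4.628.
g = 4.628 / 0.46 = 10.06087%.

10.061%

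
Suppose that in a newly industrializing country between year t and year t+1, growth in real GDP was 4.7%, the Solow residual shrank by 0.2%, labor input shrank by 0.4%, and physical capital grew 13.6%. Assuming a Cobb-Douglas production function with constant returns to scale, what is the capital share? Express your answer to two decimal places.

α = 0.38

gY = gA + α·gK + (1−α)·gL, so gY − gA − gL = α(gK − gL).
4.7 + 0.2 + 0.4 = α × (13.6 − (-0.4)).
5.3 = 14 α, so α = 0.3786.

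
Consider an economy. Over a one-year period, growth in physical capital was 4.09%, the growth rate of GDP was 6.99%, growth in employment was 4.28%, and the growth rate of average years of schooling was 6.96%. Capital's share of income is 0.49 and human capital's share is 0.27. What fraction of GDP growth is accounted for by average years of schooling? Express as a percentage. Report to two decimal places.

Average years of schooling accounted for 26.88% of growth.

Average years of schooling contributed 0.27 × 6.96 = 1.8792 pp.
Share of growth = 1.8792 / 6.99 × 100 = 26.8841%.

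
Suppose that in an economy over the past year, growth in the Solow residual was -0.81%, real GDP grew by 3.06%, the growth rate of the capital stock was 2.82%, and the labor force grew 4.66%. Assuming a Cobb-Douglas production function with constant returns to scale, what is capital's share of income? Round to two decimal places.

gY = gA + α·gK + (1−α)·gL, so gY − gA − gL = α(gK − gL).
3.06 + 0.81 − 4.66 = α × (2.82 − 4.66).
-0.79 = -1.84 α, so α = 0.4293.

α = 0.43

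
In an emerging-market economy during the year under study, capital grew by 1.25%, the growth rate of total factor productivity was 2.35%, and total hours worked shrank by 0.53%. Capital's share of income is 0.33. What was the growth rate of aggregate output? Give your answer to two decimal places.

Labor's share = 1 − 0.33 = 0.67.
Capital: 0.33 × 1.25 = 0.4125 pp.
Total hours worked: 0.67 × (-0.53) = -0.3551 pp.
Output growth = 2.35 + 0.0574 = 2.4074%.

Aggregate output growth was 2.41%.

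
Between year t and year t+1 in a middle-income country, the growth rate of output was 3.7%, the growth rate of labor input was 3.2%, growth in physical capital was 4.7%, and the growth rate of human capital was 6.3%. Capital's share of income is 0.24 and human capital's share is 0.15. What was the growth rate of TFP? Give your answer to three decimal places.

Labor's share = 1 − 0.24 − 0.15 = 0.61.
Physical capital: 0.24 × 4.7 = 1.128 pp.
Human capital: 0.15 × 6.3 = 0.945 pp.
Labor input: 0.61 × 3.2 = 1.952 pp.
TFP growth = 3.7 − 4.025 = -0.325%.

-0.325%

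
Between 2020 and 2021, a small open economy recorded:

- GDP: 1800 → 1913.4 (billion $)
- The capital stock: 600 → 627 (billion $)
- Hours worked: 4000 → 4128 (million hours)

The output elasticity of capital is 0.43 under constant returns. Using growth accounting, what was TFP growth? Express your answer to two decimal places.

2.54%

GDP growth = (1913.4 − 1800) / 1800 = 6.3%.
The capital stock growth = (627 − 600) / 600 = 4.5%.
Hours worked growth = (4128 − 4000) / 4000 = 3.2%.
Labor's share = 1 − 0.43 = 0.57.
The capital stock: 0.43 × 4.5 = 1.935 pp.
Hours worked: 0.57 × 3.2 = 1.824 pp.
TFP growth = 6.3 − 3.759 = 2.541%.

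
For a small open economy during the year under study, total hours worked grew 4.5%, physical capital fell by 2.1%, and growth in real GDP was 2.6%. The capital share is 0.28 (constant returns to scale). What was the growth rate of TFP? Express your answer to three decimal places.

-0.052%

Labor's share = 1 − 0.28 = 0.72.
Physical capital: 0.28 × (-2.1) = -0.588 pp.
Total hours worked: 0.72 × 4.5 = 3.24 pp.
TFP growth = 2.6 − 2.652 = -0.052%.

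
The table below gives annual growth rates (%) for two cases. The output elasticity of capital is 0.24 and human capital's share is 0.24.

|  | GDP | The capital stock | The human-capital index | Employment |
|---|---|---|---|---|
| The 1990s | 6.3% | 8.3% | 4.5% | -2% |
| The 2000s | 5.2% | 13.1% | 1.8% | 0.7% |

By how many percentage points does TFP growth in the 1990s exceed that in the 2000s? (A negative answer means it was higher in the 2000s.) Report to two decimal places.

3.01 percentage points

Labor's share = 1 − 0.24 − 0.24 = 0.52.
The 1990s: TFP = 6.3 − 1.992 − 1.08 + 1.04 = 4.268%.
The 2000s: TFP = 5.2 − 3.144 − 0.432 − 0.364 = 1.26%.
Difference = 4.268 − (1.26) = 3.008 pp.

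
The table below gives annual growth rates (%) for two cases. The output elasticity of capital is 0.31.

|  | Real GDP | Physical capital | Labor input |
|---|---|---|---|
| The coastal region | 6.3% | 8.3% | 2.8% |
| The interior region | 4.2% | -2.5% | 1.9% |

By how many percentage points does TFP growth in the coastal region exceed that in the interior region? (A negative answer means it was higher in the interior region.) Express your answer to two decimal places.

Labor's share = 1 − 0.31 = 0.69.
The coastal region: TFP = 6.3 − 2.573 − 1.932 = 1.795%.
The interior region: TFP = 4.2 + 0.775 − 1.311 = 3.664%.
Difference = 1.795 − (3.664) = -1.869 pp.

-1.87 percentage points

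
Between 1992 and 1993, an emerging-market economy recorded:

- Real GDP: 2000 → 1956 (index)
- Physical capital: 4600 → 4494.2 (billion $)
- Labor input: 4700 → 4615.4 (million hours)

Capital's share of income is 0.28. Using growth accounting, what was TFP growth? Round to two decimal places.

Real GDP growth = (1956 − 2000) / 2000 = -2.2%.
Physical capital growth = (4494.2 − 4600) / 4600 = -2.3%.
Labor input growth = (4615.4 − 4700) / 4700 = -1.8%.
Labor's share = 1 − 0.28 = 0.72.
Physical capital: 0.28 × (-2.3) = -0.644 pp.
Labor input: 0.72 × (-1.8) = -1.296 pp.
TFP growth = -2.2 + 1.94 = -0.26%.

-0.26%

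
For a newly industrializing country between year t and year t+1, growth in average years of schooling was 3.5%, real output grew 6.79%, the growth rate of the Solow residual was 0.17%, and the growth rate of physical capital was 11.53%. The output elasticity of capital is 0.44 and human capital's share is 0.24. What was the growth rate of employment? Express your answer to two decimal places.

Employment grew 2.21%.

Labor's share = 1 − 0.44 − 0.24 = 0.32.
gY = gA + 0.44×11.53 + 0.24×3.5 + 0.32×g.
0.32×g = 6.79 − 0.17 − 5.9132 = 0.7068.
g = 0.7068 / 0.32 = 2.2088%.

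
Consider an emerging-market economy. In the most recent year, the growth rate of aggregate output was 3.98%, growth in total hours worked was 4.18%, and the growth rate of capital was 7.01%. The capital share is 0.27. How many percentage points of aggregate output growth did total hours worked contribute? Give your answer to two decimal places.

3.05

Labor's share = 1 − 0.27 = 0.73.
Contribution = share × growth = 0.73 × 4.18 = 3.0514 pp.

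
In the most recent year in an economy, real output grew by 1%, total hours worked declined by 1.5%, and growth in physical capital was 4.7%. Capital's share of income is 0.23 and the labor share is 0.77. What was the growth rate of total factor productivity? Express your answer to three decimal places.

Total factor productivity growth was 1.074%.

Labor's share = 1 − 0.23 = 0.77.
Physical capital: 0.23 × 4.7 = 1.081 pp.
Total hours worked: 0.77 × (-1.5) = -1.155 pp.
TFP growth = 1 + 0.074 = 1.074%.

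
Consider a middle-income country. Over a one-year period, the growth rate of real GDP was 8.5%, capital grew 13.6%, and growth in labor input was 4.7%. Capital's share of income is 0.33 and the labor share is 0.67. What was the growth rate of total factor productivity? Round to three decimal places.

Labor's share = 1 − 0.33 = 0.67.
Capital: 0.33 × 13.6 = 4.488 pp.
Labor input: 0.67 × 4.7 = 3.149 pp.
TFP growth = 8.5 − 7.637 = 0.863%.

Total factor productivity grew 0.863%.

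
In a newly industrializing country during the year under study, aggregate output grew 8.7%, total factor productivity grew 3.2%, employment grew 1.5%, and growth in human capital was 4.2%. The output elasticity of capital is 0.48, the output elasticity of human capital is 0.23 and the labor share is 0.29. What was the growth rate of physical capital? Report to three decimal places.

8.540%

Labor's share = 1 − 0.48 − 0.23 = 0.29.
gY = gA + 0.23×4.2 + 0.29×1.5 + 0.48×g.
0.48×g = 8.7 − 3.2 − 1.401 = 4.099.
g = 4.099 / 0.48 = 8.53958%.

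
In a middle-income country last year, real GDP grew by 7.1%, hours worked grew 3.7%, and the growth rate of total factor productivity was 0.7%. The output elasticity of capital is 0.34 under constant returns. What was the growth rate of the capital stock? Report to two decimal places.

11.64%

Labor's share = 1 − 0.34 = 0.66.
gY = gA + 0.66×3.7 + 0.34×g.
0.34×g = 7.1 − 0.7 − 2.442 = 3.958.
g = 3.958 / 0.34 = 11.6412%.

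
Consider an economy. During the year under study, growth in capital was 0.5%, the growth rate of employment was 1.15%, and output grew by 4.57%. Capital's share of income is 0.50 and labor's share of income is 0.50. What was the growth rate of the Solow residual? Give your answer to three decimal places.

3.745%

Labor's share = 1 − 0.5 = 0.5.
Capital: 0.5 × 0.5 = 0.25 pp.
Employment: 0.5 × 1.15 = 0.575 pp.
TFP growth = 4.57 − 0.825 = 3.745%.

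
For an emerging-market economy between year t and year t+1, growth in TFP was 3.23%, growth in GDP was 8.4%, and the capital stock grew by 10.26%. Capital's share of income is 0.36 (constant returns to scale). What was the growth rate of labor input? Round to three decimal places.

Labor's share = 1 − 0.36 = 0.64.
gY = gA + 0.36×10.26 + 0.64×g.
0.64×g = 8.4 − 3.23 − 3.6936 = 1.4764.
g = 1.4764 / 0.64 = 2.30688%.

Labor input grew 2.307%.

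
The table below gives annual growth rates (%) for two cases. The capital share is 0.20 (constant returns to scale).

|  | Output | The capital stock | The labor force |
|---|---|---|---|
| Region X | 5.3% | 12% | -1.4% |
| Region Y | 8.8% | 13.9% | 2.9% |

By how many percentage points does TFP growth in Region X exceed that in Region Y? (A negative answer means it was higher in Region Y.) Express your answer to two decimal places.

0.32 percentage points

Labor's share = 1 − 0.2 = 0.8.
Region X: TFP = 5.3 − 2.4 + 1.12 = 4.02%.
Region Y: TFP = 8.8 − 2.78 − 2.32 = 3.7%.
Difference = 4.02 − (3.7) = 0.32 pp.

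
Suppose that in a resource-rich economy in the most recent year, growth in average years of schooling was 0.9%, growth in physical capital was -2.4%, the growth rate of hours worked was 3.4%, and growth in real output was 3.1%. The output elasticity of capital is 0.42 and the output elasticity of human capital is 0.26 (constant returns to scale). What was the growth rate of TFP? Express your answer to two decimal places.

Labor's share = 1 − 0.42 − 0.26 = 0.32.
Physical capital: 0.42 × (-2.4) = -1.008 pp.
Average years of schooling: 0.26 × 0.9 = 0.234 pp.
Hours worked: 0.32 × 3.4 = 1.088 pp.
TFP growth = 3.1 − 0.314 = 2.786%.

2.79%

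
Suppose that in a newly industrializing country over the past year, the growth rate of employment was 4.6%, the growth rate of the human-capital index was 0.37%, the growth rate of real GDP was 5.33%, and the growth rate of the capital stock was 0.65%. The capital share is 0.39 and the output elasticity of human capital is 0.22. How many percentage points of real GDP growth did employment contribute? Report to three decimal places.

1.794 percentage points

Labor's share = 1 − 0.39 − 0.22 = 0.39.
Contribution = share × growth = 0.39 × 4.6 = 1.794 pp.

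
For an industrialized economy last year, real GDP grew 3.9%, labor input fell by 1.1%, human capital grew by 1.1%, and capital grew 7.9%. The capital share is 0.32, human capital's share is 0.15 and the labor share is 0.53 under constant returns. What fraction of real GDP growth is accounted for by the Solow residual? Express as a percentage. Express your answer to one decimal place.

Labor's share = 1 − 0.32 − 0.15 = 0.53.
Capital: 0.32 × 7.9 = 2.528 pp.
Human capital: 0.15 × 1.1 = 0.165 pp.
Labor input: 0.53 × (-1.1) = -0.583 pp.
TFP growth = 3.9 − 2.11 = 1.79%.
TFP share of growth = 1.79 / 3.9 × 100 = 45.897%.

The Solow residual accounted for 45.9% of growth.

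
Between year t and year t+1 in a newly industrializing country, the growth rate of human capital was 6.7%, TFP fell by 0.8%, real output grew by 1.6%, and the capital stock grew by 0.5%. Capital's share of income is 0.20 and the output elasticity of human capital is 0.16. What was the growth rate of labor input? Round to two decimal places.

Labor's share = 1 − 0.2 − 0.16 = 0.64.
gY = gA + 0.2×0.5 + 0.16×6.7 + 0.64×g.
0.64×g = 1.6 + 0.8 − 1.172 = 1.228.
g = 1.228 / 0.64 = 1.9188%.

Labor input grew 1.92%.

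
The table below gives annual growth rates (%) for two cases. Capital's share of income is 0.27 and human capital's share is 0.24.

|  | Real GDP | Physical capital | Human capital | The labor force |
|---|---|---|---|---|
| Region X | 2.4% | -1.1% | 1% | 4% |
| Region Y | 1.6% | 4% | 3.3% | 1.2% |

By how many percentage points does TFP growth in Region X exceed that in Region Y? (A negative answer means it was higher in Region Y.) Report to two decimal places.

Labor's share = 1 − 0.27 − 0.24 = 0.49.
Region X: TFP = 2.4 + 0.297 − 0.24 − 1.96 = 0.497%.
Region Y: TFP = 1.6 − 1.08 − 0.792 − 0.588 = -0.86%.
Difference = 0.497 − (-0.86) = 1.357 pp.

1.36 percentage points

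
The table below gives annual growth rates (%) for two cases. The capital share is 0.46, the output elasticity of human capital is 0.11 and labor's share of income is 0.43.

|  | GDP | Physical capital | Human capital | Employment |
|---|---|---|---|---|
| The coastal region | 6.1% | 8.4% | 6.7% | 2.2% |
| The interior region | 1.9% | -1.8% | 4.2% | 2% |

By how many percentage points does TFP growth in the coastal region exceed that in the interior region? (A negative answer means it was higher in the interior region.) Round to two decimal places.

Labor's share = 1 − 0.46 − 0.11 = 0.43.
The coastal region: TFP = 6.1 − 3.864 − 0.737 − 0.946 = 0.553%.
The interior region: TFP = 1.9 + 0.828 − 0.462 − 0.86 = 1.406%.
Difference = 0.553 − (1.406) = -0.853 pp.

-0.85 percentage points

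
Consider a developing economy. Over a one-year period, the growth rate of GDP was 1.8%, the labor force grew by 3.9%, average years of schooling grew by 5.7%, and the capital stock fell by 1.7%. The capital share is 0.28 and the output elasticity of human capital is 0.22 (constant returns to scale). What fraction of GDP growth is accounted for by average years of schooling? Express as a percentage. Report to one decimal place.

69.7%

Average years of schooling contributed 0.22 × 5.7 = 1.254 pp.
Share of growth = 1.254 / 1.8 × 100 = 69.667%.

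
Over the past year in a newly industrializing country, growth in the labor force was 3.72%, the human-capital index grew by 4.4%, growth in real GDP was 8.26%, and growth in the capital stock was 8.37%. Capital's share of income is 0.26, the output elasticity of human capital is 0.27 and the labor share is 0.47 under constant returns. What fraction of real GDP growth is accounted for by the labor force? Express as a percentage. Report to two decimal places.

21.17%

Labor's share = 1 − 0.26 − 0.27 = 0.47.
The labor force contributed 0.47 × 3.72 = 1.7484 pp.
Share of growth = 1.7484 / 8.26 × 100 = 21.1671%.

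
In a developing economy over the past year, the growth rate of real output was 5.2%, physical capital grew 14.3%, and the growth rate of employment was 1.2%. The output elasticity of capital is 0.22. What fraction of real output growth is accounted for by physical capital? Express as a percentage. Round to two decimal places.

Physical capital contributed 0.22 × 14.3 = 3.146 pp.
Share of growth = 3.146 / 5.2 × 100 = 60.5%.

Physical capital accounted for 60.50% of growth.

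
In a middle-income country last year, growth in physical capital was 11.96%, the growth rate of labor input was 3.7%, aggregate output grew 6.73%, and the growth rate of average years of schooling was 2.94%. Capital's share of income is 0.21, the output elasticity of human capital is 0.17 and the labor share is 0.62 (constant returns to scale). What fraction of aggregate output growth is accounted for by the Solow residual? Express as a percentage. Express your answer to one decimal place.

21.2%

Labor's share = 1 − 0.21 − 0.17 = 0.62.
Physical capital: 0.21 × 11.96 = 2.5116 pp.
Average years of schooling: 0.17 × 2.94 = 0.4998 pp.
Labor input: 0.62 × 3.7 = 2.294 pp.
TFP growth = 6.73 − 5.3054 = 1.4246%.
TFP share of growth = 1.4246 / 6.73 × 100 = 21.168%.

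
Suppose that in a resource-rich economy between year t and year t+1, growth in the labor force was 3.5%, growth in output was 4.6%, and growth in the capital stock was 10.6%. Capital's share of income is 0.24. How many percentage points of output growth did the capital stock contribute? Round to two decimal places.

Contribution = share × growth = 0.24 × 10.6 = 2.544 pp.

2.54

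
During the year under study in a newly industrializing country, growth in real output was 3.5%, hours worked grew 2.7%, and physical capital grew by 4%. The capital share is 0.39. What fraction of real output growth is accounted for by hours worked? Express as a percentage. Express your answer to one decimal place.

Labor's share = 1 − 0.39 = 0.61.
Hours worked contributed 0.61 × 2.7 = 1.647 pp.
Share of growth = 1.647 / 3.5 × 100 = 47.057%.

Hours worked accounted for 47.1% of growth.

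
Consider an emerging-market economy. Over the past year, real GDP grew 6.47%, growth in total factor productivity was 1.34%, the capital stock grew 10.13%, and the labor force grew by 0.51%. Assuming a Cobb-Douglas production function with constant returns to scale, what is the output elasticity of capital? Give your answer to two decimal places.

gY = gA + α·gK + (1−α)·gL, so gY − gA − gL = α(gK − gL).
6.47 − 1.34 − 0.51 = α × (10.13 − 0.51).
4.62 = 9.62 α, so α = 0.4802.

0.48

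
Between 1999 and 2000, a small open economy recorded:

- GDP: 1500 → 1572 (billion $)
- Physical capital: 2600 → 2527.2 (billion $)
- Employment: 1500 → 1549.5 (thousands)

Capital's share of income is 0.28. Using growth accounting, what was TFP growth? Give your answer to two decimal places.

GDP growth = (1572 − 1500) / 1500 = 4.8%.
Physical capital growth = (2527.2 − 2600) / 2600 = -2.8%.
Employment growth = (1549.5 − 1500) / 1500 = 3.3%.
Labor's share = 1 − 0.28 = 0.72.
Physical capital: 0.28 × (-2.8) = -0.784 pp.
Employment: 0.72 × 3.3 = 2.376 pp.
TFP growth = 4.8 − 1.592 = 3.208%.

3.21%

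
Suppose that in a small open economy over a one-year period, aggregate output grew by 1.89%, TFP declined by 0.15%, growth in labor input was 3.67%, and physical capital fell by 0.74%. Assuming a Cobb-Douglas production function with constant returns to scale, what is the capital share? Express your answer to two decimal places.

α = 0.37

gY = gA + α·gK + (1−α)·gL, so gY − gA − gL = α(gK − gL).
1.89 + 0.15 − 3.67 = α × (-0.74 − 3.67).
-1.63 = -4.41 α, so α = 0.3696.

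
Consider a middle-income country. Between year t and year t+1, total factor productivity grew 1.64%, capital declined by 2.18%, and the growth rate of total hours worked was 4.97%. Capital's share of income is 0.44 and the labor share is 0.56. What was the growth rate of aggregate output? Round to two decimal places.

3.46%

Labor's share = 1 − 0.44 = 0.56.
Capital: 0.44 × (-2.18) = -0.9592 pp.
Total hours worked: 0.56 × 4.97 = 2.7832 pp.
Output growth = 1.64 + 1.824 = 3.464%.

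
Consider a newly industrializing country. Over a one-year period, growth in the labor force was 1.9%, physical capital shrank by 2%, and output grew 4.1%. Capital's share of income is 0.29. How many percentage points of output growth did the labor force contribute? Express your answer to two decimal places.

1.35 pp

Labor's share = 1 − 0.29 = 0.71.
Contribution = share × growth = 0.71 × 1.9 = 1.349 pp.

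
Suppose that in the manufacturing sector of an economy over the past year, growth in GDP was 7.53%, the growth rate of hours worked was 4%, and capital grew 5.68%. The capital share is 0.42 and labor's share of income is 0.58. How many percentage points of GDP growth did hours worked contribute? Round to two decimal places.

2.32

Labor's share = 1 − 0.42 = 0.58.
Contribution = share × growth = 0.58 × 4 = 2.32 pp.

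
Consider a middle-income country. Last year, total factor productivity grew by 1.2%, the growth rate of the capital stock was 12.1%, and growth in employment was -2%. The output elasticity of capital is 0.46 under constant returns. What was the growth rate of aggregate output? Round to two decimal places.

Labor's share = 1 − 0.46 = 0.54.
The capital stock: 0.46 × 12.1 = 5.566 pp.
Employment: 0.54 × (-2) = -1.08 pp.
Output growth = 1.2 + 4.486 = 5.686%.

Aggregate output growth was 5.69%.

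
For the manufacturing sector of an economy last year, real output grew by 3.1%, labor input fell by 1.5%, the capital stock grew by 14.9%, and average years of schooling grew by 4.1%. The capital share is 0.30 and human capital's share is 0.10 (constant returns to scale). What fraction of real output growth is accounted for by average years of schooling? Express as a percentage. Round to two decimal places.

Average years of schooling contributed 0.1 × 4.1 = 0.41 pp.
Share of growth = 0.41 / 3.1 × 100 = 13.2258%.

Average years of schooling accounted for 13.23% of growth.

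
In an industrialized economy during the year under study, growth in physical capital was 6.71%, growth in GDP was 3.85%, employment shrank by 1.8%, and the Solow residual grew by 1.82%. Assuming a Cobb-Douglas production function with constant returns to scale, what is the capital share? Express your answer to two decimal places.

gY = gA + α·gK + (1−α)·gL, so gY − gA − gL = α(gK − gL).
3.85 − 1.82 + 1.8 = α × (6.71 − (-1.8)).
3.83 = 8.51 α, so α = 0.4501.

α = 0.45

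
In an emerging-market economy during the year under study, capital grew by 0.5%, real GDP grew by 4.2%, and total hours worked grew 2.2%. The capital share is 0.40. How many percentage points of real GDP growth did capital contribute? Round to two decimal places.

Contribution = share × growth = 0.4 × 0.5 = 0.2 pp.

0.20 pp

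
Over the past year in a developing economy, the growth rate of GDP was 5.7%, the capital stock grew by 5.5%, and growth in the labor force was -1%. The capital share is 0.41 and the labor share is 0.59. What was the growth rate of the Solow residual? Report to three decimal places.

Labor's share = 1 − 0.41 = 0.59.
The capital stock: 0.41 × 5.5 = 2.255 pp.
The labor force: 0.59 × (-1) = -0.59 pp.
TFP growth = 5.7 − 1.665 = 4.035%.

The Solow residual growth was 4.035%.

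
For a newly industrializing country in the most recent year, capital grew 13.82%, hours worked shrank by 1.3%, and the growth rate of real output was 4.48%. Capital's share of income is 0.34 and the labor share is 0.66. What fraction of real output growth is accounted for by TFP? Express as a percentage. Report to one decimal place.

Labor's share = 1 − 0.34 = 0.66.
Capital: 0.34 × 13.82 = 4.6988 pp.
Hours worked: 0.66 × (-1.3) = -0.858 pp.
TFP growth = 4.48 − 3.8408 = 0.6392%.
TFP share of growth = 0.6392 / 4.48 × 100 = 14.268%.

TFP accounted for 14.3% of growth.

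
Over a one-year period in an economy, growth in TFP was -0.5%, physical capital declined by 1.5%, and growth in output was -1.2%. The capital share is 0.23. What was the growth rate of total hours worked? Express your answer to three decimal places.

-0.461%

Labor's share = 1 − 0.23 = 0.77.
gY = gA + 0.23×(-1.5) + 0.77×g.
0.77×g = -1.2 + 0.5 + 0.345 = -0.355.
g = -0.355 / 0.77 = -0.46104%.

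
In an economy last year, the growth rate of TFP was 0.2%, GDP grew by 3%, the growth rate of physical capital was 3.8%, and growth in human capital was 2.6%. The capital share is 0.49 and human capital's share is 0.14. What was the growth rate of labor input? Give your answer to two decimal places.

1.55%

Labor's share = 1 − 0.49 − 0.14 = 0.37.
gY = gA + 0.49×3.8 + 0.14×2.6 + 0.37×g.
0.37×g = 3 − 0.2 − 2.226 = 0.574.
g = 0.574 / 0.37 = 1.5514%.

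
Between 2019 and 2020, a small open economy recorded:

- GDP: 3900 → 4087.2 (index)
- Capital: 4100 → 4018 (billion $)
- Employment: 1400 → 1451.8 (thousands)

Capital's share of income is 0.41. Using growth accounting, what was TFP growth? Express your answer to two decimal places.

TFP grew 3.44%.

GDP growth = (4087.2 − 3900) / 3900 = 4.8%.
Capital growth = (4018 − 4100) / 4100 = -2%.
Employment growth = (1451.8 − 1400) / 1400 = 3.7%.
Labor's share = 1 − 0.41 = 0.59.
Capital: 0.41 × (-2) = -0.82 pp.
Employment: 0.59 × 3.7 = 2.183 pp.
TFP growth = 4.8 − 1.363 = 3.437%.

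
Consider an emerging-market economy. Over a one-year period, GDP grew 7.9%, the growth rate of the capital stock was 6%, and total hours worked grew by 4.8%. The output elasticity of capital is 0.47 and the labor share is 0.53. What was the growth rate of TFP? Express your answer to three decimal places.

Labor's share = 1 − 0.47 = 0.53.
The capital stock: 0.47 × 6 = 2.82 pp.
Total hours worked: 0.53 × 4.8 = 2.544 pp.
TFP growth = 7.9 − 5.364 = 2.536%.

TFP grew 2.536%.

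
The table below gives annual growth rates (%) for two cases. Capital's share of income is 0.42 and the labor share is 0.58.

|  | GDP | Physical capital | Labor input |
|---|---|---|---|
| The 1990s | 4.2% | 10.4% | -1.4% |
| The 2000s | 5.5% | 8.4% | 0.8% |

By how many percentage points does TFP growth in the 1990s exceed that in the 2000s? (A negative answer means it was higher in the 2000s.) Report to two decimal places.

-0.86 percentage points

Labor's share = 1 − 0.42 = 0.58.
The 1990s: TFP = 4.2 − 4.368 + 0.812 = 0.644%.
The 2000s: TFP = 5.5 − 3.528 − 0.464 = 1.508%.
Difference = 0.644 − (1.508) = -0.864 pp.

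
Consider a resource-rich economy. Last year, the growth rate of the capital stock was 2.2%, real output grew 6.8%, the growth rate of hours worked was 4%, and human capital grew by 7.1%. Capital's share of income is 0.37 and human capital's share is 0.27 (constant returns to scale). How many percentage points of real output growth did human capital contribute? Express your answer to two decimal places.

Contribution = share × growth = 0.27 × 7.1 = 1.917 pp.

1.92 pp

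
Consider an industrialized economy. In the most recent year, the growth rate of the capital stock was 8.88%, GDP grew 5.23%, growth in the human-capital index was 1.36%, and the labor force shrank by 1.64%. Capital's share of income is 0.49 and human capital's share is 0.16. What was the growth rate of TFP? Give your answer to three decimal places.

Labor's share = 1 − 0.49 − 0.16 = 0.35.
The capital stock: 0.49 × 8.88 = 4.3512 pp.
The human-capital index: 0.16 × 1.36 = 0.2176 pp.
The labor force: 0.35 × (-1.64) = -0.574 pp.
TFP growth = 5.23 − 3.9948 = 1.2352%.

TFP grew 1.235%.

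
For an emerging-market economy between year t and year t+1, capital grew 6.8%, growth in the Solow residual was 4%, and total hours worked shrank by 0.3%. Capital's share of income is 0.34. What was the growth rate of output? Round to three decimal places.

6.114%

Labor's share = 1 − 0.34 = 0.66.
Capital: 0.34 × 6.8 = 2.312 pp.
Total hours worked: 0.66 × (-0.3) = -0.198 pp.
Output growth = 4 + 2.114 = 6.114%.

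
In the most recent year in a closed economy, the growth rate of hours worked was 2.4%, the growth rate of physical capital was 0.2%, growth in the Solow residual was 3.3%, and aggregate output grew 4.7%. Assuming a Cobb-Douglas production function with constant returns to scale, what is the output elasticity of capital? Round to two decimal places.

gY = gA + α·gK + (1−α)·gL, so gY − gA − gL = α(gK − gL).
4.7 − 3.3 − 2.4 = α × (0.2 − 2.4).
-1 = -2.2 α, so α = 0.4545.

α = 0.45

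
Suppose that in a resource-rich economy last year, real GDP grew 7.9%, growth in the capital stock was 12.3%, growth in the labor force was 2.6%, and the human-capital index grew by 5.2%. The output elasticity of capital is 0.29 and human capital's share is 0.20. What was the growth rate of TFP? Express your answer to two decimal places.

1.97%

Labor's share = 1 − 0.29 − 0.2 = 0.51.
The capital stock: 0.29 × 12.3 = 3.567 pp.
The human-capital index: 0.2 × 5.2 = 1.04 pp.
The labor force: 0.51 × 2.6 = 1.326 pp.
TFP growth = 7.9 − 5.933 = 1.967%.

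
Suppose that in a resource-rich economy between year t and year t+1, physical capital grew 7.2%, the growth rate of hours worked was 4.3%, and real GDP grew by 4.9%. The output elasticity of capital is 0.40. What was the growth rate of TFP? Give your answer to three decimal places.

Labor's share = 1 − 0.4 = 0.6.
Physical capital: 0.4 × 7.2 = 2.88 pp.
Hours worked: 0.6 × 4.3 = 2.58 pp.
TFP growth = 4.9 − 5.46 = -0.56%.

-0.560%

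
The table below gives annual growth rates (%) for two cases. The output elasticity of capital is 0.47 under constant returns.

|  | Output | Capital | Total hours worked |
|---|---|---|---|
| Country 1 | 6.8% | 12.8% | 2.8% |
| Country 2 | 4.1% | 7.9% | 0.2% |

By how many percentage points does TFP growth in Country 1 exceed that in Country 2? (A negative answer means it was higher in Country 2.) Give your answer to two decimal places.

-0.98 percentage points

Labor's share = 1 − 0.47 = 0.53.
Country 1: TFP = 6.8 − 6.016 − 1.484 = -0.7%.
Country 2: TFP = 4.1 − 3.713 − 0.106 = 0.281%.
Difference = -0.7 − (0.281) = -0.981 pp.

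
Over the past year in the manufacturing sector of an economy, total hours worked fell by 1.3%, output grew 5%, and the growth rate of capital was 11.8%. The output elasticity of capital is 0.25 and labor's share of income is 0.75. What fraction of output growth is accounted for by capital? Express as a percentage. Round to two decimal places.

59.00%

Capital contributed 0.25 × 11.8 = 2.95 pp.
Share of growth = 2.95 / 5 × 100 = 59%.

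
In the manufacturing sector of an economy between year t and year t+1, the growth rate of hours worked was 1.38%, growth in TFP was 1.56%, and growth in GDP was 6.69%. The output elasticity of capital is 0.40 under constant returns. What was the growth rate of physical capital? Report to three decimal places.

10.755%

Labor's share = 1 − 0.4 = 0.6.
gY = gA + 0.6×1.38 + 0.4×g.
0.4×g = 6.69 − 1.56 − 0.828 = 4.302.
g = 4.302 / 0.4 = 10.755%.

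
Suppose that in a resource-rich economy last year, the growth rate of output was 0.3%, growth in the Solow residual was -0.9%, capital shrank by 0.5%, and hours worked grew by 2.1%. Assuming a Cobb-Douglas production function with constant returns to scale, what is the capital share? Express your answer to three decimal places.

0.346

gY = gA + α·gK + (1−α)·gL, so gY − gA − gL = α(gK − gL).
0.3 + 0.9 − 2.1 = α × (-0.5 − 2.1).
-0.9 = -2.6 α, so α = 0.34615.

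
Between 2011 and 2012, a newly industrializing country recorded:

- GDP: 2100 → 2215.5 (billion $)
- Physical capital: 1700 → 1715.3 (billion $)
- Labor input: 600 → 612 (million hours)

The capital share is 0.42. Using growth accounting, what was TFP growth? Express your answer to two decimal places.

GDP growth = (2215.5 − 2100) / 2100 = 5.5%.
Physical capital growth = (1715.3 − 1700) / 1700 = 0.9%.
Labor input growth = (612 − 600) / 600 = 2%.
Labor's share = 1 − 0.42 = 0.58.
Physical capital: 0.42 × 0.9 = 0.378 pp.
Labor input: 0.58 × 2 = 1.16 pp.
TFP growth = 5.5 − 1.538 = 3.962%.

TFP growth was 3.96%.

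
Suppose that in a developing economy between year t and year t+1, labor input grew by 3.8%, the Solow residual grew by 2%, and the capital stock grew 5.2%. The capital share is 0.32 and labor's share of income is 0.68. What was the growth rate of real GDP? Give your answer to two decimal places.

Labor's share = 1 − 0.32 = 0.68.
The capital stock: 0.32 × 5.2 = 1.664 pp.
Labor input: 0.68 × 3.8 = 2.584 pp.
Output growth = 2 + 4.248 = 6.248%.

Real GDP grew 6.25%.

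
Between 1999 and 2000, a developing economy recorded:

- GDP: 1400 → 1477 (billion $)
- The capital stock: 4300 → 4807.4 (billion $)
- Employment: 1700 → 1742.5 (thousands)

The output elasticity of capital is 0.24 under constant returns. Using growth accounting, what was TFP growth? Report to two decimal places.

TFP growth was 0.77%.

GDP growth = (1477 − 1400) / 1400 = 5.5%.
The capital stock growth = (4807.4 − 4300) / 4300 = 11.8%.
Employment growth = (1742.5 − 1700) / 1700 = 2.5%.
Labor's share = 1 − 0.24 = 0.76.
The capital stock: 0.24 × 11.8 = 2.832 pp.
Employment: 0.76 × 2.5 = 1.9 pp.
TFP growth = 5.5 − 4.732 = 0.768%.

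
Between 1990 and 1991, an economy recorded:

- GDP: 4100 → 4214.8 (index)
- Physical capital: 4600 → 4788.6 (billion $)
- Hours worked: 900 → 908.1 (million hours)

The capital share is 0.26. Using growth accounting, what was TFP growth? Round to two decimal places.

GDP growth = (4214.8 − 4100) / 4100 = 2.8%.
Physical capital growth = (4788.6 − 4600) / 4600 = 4.1%.
Hours worked growth = (908.1 − 900) / 900 = 0.9%.
Labor's share = 1 − 0.26 = 0.74.
Physical capital: 0.26 × 4.1 = 1.066 pp.
Hours worked: 0.74 × 0.9 = 0.666 pp.
TFP growth = 2.8 − 1.732 = 1.068%.

1.07%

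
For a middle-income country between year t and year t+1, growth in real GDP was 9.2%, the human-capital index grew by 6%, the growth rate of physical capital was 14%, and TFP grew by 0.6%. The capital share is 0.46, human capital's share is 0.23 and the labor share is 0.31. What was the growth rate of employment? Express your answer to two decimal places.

Labor's share = 1 − 0.46 − 0.23 = 0.31.
gY = gA + 0.46×14 + 0.23×6 + 0.31×g.
0.31×g = 9.2 − 0.6 − 7.82 = 0.78.
g = 0.78 / 0.31 = 2.5161%.

Employment grew 2.52%.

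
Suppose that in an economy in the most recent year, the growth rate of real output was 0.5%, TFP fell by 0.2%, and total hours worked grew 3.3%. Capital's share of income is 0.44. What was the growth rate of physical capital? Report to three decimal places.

-2.609%

Labor's share = 1 − 0.44 = 0.56.
gY = gA + 0.56×3.3 + 0.44×g.
0.44×g = 0.5 + 0.2 − 1.848 = -1.148.
g = -1.148 / 0.44 = -2.60909%.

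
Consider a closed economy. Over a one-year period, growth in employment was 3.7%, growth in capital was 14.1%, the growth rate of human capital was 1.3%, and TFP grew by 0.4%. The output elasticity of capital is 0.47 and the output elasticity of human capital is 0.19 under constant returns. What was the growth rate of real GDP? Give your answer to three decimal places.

Real GDP growth was 8.532%.

Labor's share = 1 − 0.47 − 0.19 = 0.34.
Capital: 0.47 × 14.1 = 6.627 pp.
Human capital: 0.19 × 1.3 = 0.247 pp.
Employment: 0.34 × 3.7 = 1.258 pp.
Output growth = 0.4 + 8.132 = 8.532%.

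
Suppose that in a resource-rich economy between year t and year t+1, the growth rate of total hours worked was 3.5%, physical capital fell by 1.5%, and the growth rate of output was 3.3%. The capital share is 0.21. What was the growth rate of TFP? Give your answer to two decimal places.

Labor's share = 1 − 0.21 = 0.79.
Physical capital: 0.21 × (-1.5) = -0.315 pp.
Total hours worked: 0.79 × 3.5 = 2.765 pp.
TFP growth = 3.3 − 2.45 = 0.85%.

0.85%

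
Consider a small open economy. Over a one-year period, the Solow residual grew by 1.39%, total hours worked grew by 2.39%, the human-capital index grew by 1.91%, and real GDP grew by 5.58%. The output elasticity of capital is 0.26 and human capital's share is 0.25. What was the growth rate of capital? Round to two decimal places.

Labor's share = 1 − 0.26 − 0.25 = 0.49.
gY = gA + 0.25×1.91 + 0.49×2.39 + 0.26×g.
0.26×g = 5.58 − 1.39 − 1.6486 = 2.5414.
g = 2.5414 / 0.26 = 9.7746%.

Capital growth was 9.77%.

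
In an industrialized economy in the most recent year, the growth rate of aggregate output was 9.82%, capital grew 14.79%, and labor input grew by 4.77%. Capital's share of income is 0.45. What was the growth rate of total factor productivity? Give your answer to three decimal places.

Labor's share = 1 − 0.45 = 0.55.
Capital: 0.45 × 14.79 = 6.6555 pp.
Labor input: 0.55 × 4.77 = 2.6235 pp.
TFP growth = 9.82 − 9.279 = 0.541%.

0.541%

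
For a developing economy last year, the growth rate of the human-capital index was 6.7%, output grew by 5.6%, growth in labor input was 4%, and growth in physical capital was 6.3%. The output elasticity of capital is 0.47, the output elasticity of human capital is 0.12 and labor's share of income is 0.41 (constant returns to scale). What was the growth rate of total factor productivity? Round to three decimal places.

Labor's share = 1 − 0.47 − 0.12 = 0.41.
Physical capital: 0.47 × 6.3 = 2.961 pp.
The human-capital index: 0.12 × 6.7 = 0.804 pp.
Labor input: 0.41 × 4 = 1.64 pp.
TFP growth = 5.6 − 5.405 = 0.195%.

0.195%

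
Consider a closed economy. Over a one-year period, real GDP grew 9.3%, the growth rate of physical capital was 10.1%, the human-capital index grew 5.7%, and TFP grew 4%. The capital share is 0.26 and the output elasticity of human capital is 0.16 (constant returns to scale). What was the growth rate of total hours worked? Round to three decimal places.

Labor's share = 1 − 0.26 − 0.16 = 0.58.
gY = gA + 0.26×10.1 + 0.16×5.7 + 0.58×g.
0.58×g = 9.3 − 4 − 3.538 = 1.762.
g = 1.762 / 0.58 = 3.03793%.

3.038%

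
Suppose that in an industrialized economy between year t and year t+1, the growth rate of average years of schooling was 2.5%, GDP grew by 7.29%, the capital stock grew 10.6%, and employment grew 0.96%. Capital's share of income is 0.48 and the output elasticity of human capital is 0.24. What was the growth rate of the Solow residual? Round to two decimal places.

Labor's share = 1 − 0.48 − 0.24 = 0.28.
The capital stock: 0.48 × 10.6 = 5.088 pp.
Average years of schooling: 0.24 × 2.5 = 0.6 pp.
Employment: 0.28 × 0.96 = 0.2688 pp.
TFP growth = 7.29 − 5.9568 = 1.3332%.

1.33%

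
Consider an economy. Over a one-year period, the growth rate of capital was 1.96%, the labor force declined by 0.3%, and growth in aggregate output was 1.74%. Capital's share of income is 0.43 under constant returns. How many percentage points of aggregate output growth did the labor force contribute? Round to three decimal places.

Labor's share = 1 − 0.43 = 0.57.
Contribution = share × growth = 0.57 × (-0.3) = -0.171 pp.

-0.171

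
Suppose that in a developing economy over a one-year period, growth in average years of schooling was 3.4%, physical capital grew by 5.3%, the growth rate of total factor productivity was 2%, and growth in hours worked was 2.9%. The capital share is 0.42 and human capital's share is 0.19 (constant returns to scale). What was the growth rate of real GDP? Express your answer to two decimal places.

Labor's share = 1 − 0.42 − 0.19 = 0.39.
Physical capital: 0.42 × 5.3 = 2.226 pp.
Average years of schooling: 0.19 × 3.4 = 0.646 pp.
Hours worked: 0.39 × 2.9 = 1.131 pp.
Output growth = 2 + 4.003 = 6.003%.

Real GDP grew 6.00%.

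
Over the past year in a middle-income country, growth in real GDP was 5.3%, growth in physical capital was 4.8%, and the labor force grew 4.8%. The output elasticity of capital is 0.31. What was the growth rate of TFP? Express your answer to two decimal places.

Labor's share = 1 − 0.31 = 0.69.
Physical capital: 0.31 × 4.8 = 1.488 pp.
The labor force: 0.69 × 4.8 = 3.312 pp.
TFP growth = 5.3 − 4.8 = 0.5%.

TFP growth was 0.50%.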